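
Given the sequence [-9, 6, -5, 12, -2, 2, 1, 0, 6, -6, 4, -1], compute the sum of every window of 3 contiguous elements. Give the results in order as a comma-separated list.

-8, 13, 5, 12, 1, 3, 7, 0, 4, -3

(-9, 6, -5) → sum -8
(6, -5, 12) → sum 13
(-5, 12, -2) → sum 5
(12, -2, 2) → sum 12
(-2, 2, 1) → sum 1
(2, 1, 0) → sum 3
(1, 0, 6) → sum 7
(0, 6, -6) → sum 0
(6, -6, 4) → sum 4
(-6, 4, -1) → sum -3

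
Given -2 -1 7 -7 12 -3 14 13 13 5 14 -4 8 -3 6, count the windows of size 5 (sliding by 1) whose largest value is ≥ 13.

(-2, -1, 7, -7, 12) → max 12
(-1, 7, -7, 12, -3) → max 12
(7, -7, 12, -3, 14) → max 14  ≥ 13 ✓
(-7, 12, -3, 14, 13) → max 14  ≥ 13 ✓
(12, -3, 14, 13, 13) → max 14  ≥ 13 ✓
(-3, 14, 13, 13, 5) → max 14  ≥ 13 ✓
(14, 13, 13, 5, 14) → max 14  ≥ 13 ✓
(13, 13, 5, 14, -4) → max 14  ≥ 13 ✓
(13, 5, 14, -4, 8) → max 14  ≥ 13 ✓
(5, 14, -4, 8, -3) → max 14  ≥ 13 ✓
(14, -4, 8, -3, 6) → max 14  ≥ 13 ✓
9 windows satisfy the condition.

9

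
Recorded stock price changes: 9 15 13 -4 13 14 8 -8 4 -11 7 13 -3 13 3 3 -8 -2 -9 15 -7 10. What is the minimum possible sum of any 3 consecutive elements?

-19

[9, 15, 13] → sum 37
[15, 13, -4] → sum 24
[13, -4, 13] → sum 22
[-4, 13, 14] → sum 23
[13, 14, 8] → sum 35
[14, 8, -8] → sum 14
[8, -8, 4] → sum 4
[-8, 4, -11] → sum -15
[4, -11, 7] → sum 0
[-11, 7, 13] → sum 9
[7, 13, -3] → sum 17
[13, -3, 13] → sum 23
[-3, 13, 3] → sum 13
[13, 3, 3] → sum 19
[3, 3, -8] → sum -2
[3, -8, -2] → sum -7
[-8, -2, -9] → sum -19
[-2, -9, 15] → sum 4
[-9, 15, -7] → sum -1
[15, -7, 10] → sum 18
Minimum of these is -19.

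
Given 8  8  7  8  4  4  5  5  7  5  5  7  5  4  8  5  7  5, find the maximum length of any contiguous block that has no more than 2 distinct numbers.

7

[8] 1 distinct, len 1
[8, 8] 1 distinct, len 2
[8, 8, 7] 2 distinct, len 3
[8, 8, 7, 8] 2 distinct, len 4
[8, 4] 2 distinct, len 2
[8, 4, 4] 2 distinct, len 3
[4, 4, 5] 2 distinct, len 3
[4, 4, 5, 5] 2 distinct, len 4
[5, 5, 7] 2 distinct, len 3
[5, 5, 7, 5] 2 distinct, len 4
[5, 5, 7, 5, 5] 2 distinct, len 5
[5, 5, 7, 5, 5, 7] 2 distinct, len 6
[5, 5, 7, 5, 5, 7, 5] 2 distinct, len 7
[5, 4] 2 distinct, len 2
[4, 8] 2 distinct, len 2
[8, 5] 2 distinct, len 2
[5, 7] 2 distinct, len 2
[5, 7, 5] 2 distinct, len 3
Longest length with ≤2 distinct: 7.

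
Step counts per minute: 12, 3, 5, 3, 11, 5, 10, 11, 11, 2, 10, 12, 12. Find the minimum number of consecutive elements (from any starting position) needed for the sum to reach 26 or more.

add 12: running sum 12 < 26
add 3: running sum 15 < 26
add 5: running sum 20 < 26
add 3: running sum 23 < 26
add 11: shortest ending here [12, 3, 5, 3, 11] sum 34, len 5
add 5: shortest ending here [3, 5, 3, 11, 5] sum 27, len 5
add 10: shortest ending here [11, 5, 10] sum 26, len 3
add 11: shortest ending here [5, 10, 11] sum 26, len 3
add 11: shortest ending here [10, 11, 11] sum 32, len 3
add 2: shortest ending here [10, 11, 11, 2] sum 34, len 4
add 10: shortest ending here [11, 11, 2, 10] sum 34, len 4
add 12: shortest ending here [11, 2, 10, 12] sum 35, len 4
add 12: shortest ending here [10, 12, 12] sum 34, len 3
Shortest qualifying length: 3.

3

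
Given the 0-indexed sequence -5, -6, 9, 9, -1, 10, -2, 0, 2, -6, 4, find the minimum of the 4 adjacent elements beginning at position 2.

-1

Elements at indices 2..5: 9, 9, -1, 10
min(9, 9, -1, 10) = -1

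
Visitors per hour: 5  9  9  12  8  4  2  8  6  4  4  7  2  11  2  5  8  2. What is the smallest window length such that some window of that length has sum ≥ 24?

add 5: running sum 5 < 24
add 9: running sum 14 < 24
add 9: running sum 23 < 24
add 12: shortest ending here [9, 9, 12] sum 30, len 3
add 8: shortest ending here [9, 12, 8] sum 29, len 3
add 4: shortest ending here [12, 8, 4] sum 24, len 3
add 2: shortest ending here [12, 8, 4, 2] sum 26, len 4
add 8: shortest ending here [12, 8, 4, 2, 8] sum 34, len 5
add 6: shortest ending here [8, 4, 2, 8, 6] sum 28, len 5
add 4: shortest ending here [4, 2, 8, 6, 4] sum 24, len 5
add 4: shortest ending here [2, 8, 6, 4, 4] sum 24, len 5
add 7: shortest ending here [8, 6, 4, 4, 7] sum 29, len 5
add 2: shortest ending here [8, 6, 4, 4, 7, 2] sum 31, len 6
add 11: shortest ending here [4, 7, 2, 11] sum 24, len 4
add 2: shortest ending here [4, 7, 2, 11, 2] sum 26, len 5
add 5: shortest ending here [7, 2, 11, 2, 5] sum 27, len 5
add 8: shortest ending here [11, 2, 5, 8] sum 26, len 4
add 2: shortest ending here [11, 2, 5, 8, 2] sum 28, len 5
Shortest qualifying length: 3.

3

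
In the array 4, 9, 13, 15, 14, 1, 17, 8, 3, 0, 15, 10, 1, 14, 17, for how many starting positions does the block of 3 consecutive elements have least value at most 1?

9

(4, 9, 13) → min 4
(9, 13, 15) → min 9
(13, 15, 14) → min 13
(15, 14, 1) → min 1  ≤ 1 ✓
(14, 1, 17) → min 1  ≤ 1 ✓
(1, 17, 8) → min 1  ≤ 1 ✓
(17, 8, 3) → min 3
(8, 3, 0) → min 0  ≤ 1 ✓
(3, 0, 15) → min 0  ≤ 1 ✓
(0, 15, 10) → min 0  ≤ 1 ✓
(15, 10, 1) → min 1  ≤ 1 ✓
(10, 1, 14) → min 1  ≤ 1 ✓
(1, 14, 17) → min 1  ≤ 1 ✓
9 windows satisfy the condition.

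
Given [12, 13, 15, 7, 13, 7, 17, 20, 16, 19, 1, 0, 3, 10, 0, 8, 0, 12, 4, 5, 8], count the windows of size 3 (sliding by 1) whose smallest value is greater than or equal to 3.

(12, 13, 15) → min 12  ≥ 3 ✓
(13, 15, 7) → min 7  ≥ 3 ✓
(15, 7, 13) → min 7  ≥ 3 ✓
(7, 13, 7) → min 7  ≥ 3 ✓
(13, 7, 17) → min 7  ≥ 3 ✓
(7, 17, 20) → min 7  ≥ 3 ✓
(17, 20, 16) → min 16  ≥ 3 ✓
(20, 16, 19) → min 16  ≥ 3 ✓
(16, 19, 1) → min 1
(19, 1, 0) → min 0
(1, 0, 3) → min 0
(0, 3, 10) → min 0
(3, 10, 0) → min 0
(10, 0, 8) → min 0
(0, 8, 0) → min 0
(8, 0, 12) → min 0
(0, 12, 4) → min 0
(12, 4, 5) → min 4  ≥ 3 ✓
(4, 5, 8) → min 4  ≥ 3 ✓
10 windows satisfy the condition.

10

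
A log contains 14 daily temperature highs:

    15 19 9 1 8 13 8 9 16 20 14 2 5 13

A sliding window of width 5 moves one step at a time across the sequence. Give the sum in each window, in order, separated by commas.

52, 50, 39, 39, 54, 66, 67, 61, 57, 54

15 19 9 1 8 → sum 52
19 9 1 8 13 → sum 50
9 1 8 13 8 → sum 39
1 8 13 8 9 → sum 39
8 13 8 9 16 → sum 54
13 8 9 16 20 → sum 66
8 9 16 20 14 → sum 67
9 16 20 14 2 → sum 61
16 20 14 2 5 → sum 57
20 14 2 5 13 → sum 54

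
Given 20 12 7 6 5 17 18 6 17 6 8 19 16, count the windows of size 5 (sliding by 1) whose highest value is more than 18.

(20, 12, 7, 6, 5) → max 20  > 18 ✓
(12, 7, 6, 5, 17) → max 17
(7, 6, 5, 17, 18) → max 18
(6, 5, 17, 18, 6) → max 18
(5, 17, 18, 6, 17) → max 18
(17, 18, 6, 17, 6) → max 18
(18, 6, 17, 6, 8) → max 18
(6, 17, 6, 8, 19) → max 19  > 18 ✓
(17, 6, 8, 19, 16) → max 19  > 18 ✓
3 windows satisfy the condition.

3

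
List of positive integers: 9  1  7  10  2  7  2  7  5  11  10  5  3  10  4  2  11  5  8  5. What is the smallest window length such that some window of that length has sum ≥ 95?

15

Extend right; whenever the sum reaches 95, record the length and shrink from the left:
add 9: running sum 9 < 95
add 1: running sum 10 < 95
add 7: running sum 17 < 95
add 10: running sum 27 < 95
add 2: running sum 29 < 95
add 7: running sum 36 < 95
add 2: running sum 38 < 95
add 7: running sum 45 < 95
add 5: running sum 50 < 95
add 11: running sum 61 < 95
add 10: running sum 71 < 95
add 5: running sum 76 < 95
add 3: running sum 79 < 95
add 10: running sum 89 < 95
add 4: running sum 93 < 95
add 2: shortest ending here [9, 1, 7, 10, 2, 7, 2, 7, 5, 11, 10, 5, 3, 10, 4, 2] sum 95, len 16
add 11: shortest ending here [7, 10, 2, 7, 2, 7, 5, 11, 10, 5, 3, 10, 4, 2, 11] sum 96, len 15
add 5: shortest ending here [7, 10, 2, 7, 2, 7, 5, 11, 10, 5, 3, 10, 4, 2, 11, 5] sum 101, len 16
add 8: shortest ending here [10, 2, 7, 2, 7, 5, 11, 10, 5, 3, 10, 4, 2, 11, 5, 8] sum 102, len 16
add 5: shortest ending here [7, 2, 7, 5, 11, 10, 5, 3, 10, 4, 2, 11, 5, 8, 5] sum 95, len 15
Shortest qualifying length: 15.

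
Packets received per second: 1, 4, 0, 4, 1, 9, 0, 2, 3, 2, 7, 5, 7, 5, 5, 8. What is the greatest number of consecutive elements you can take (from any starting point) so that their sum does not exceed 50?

Extend to the right; shrink from the left whenever the sum exceeds 50:
[1] sum 1 len 1
[1, 4] sum 5 len 2
[1, 4, 0] sum 5 len 3
[1, 4, 0, 4] sum 9 len 4
[1, 4, 0, 4, 1] sum 10 len 5
[1, 4, 0, 4, 1, 9] sum 19 len 6
[1, 4, 0, 4, 1, 9, 0] sum 19 len 7
[1, 4, 0, 4, 1, 9, 0, 2] sum 21 len 8
[1, 4, 0, 4, 1, 9, 0, 2, 3] sum 24 len 9
[1, 4, 0, 4, 1, 9, 0, 2, 3, 2] sum 26 len 10
[1, 4, 0, 4, 1, 9, 0, 2, 3, 2, 7] sum 33 len 11
[1, 4, 0, 4, 1, 9, 0, 2, 3, 2, 7, 5] sum 38 len 12
[1, 4, 0, 4, 1, 9, 0, 2, 3, 2, 7, 5, 7] sum 45 len 13
[1, 4, 0, 4, 1, 9, 0, 2, 3, 2, 7, 5, 7, 5] sum 50 len 14
[0, 4, 1, 9, 0, 2, 3, 2, 7, 5, 7, 5, 5] sum 50 len 13
[0, 2, 3, 2, 7, 5, 7, 5, 5, 8] sum 44 len 10
Longest length seen: 14.

14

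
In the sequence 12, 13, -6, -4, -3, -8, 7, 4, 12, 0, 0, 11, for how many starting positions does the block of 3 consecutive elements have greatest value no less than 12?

5

(12, 13, -6) → max 13  ≥ 12 ✓
(13, -6, -4) → max 13  ≥ 12 ✓
(-6, -4, -3) → max -3
(-4, -3, -8) → max -3
(-3, -8, 7) → max 7
(-8, 7, 4) → max 7
(7, 4, 12) → max 12  ≥ 12 ✓
(4, 12, 0) → max 12  ≥ 12 ✓
(12, 0, 0) → max 12  ≥ 12 ✓
(0, 0, 11) → max 11
5 windows satisfy the condition.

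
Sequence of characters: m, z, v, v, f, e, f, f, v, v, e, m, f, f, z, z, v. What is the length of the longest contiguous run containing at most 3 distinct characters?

9

[m] 1 distinct, len 1
[m, z] 2 distinct, len 2
[m, z, v] 3 distinct, len 3
[m, z, v, v] 3 distinct, len 4
[z, v, v, f] 3 distinct, len 4
[v, v, f, e] 3 distinct, len 4
[v, v, f, e, f] 3 distinct, len 5
[v, v, f, e, f, f] 3 distinct, len 6
[v, v, f, e, f, f, v] 3 distinct, len 7
[v, v, f, e, f, f, v, v] 3 distinct, len 8
[v, v, f, e, f, f, v, v, e] 3 distinct, len 9
[v, v, e, m] 3 distinct, len 4
[e, m, f] 3 distinct, len 3
[e, m, f, f] 3 distinct, len 4
[m, f, f, z] 3 distinct, len 4
[m, f, f, z, z] 3 distinct, len 5
[f, f, z, z, v] 3 distinct, len 5
Longest length with ≤3 distinct: 9.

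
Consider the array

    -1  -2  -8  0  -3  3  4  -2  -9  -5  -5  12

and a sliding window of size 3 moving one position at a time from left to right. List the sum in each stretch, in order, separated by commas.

-11, -10, -11, 0, 4, 5, -7, -16, -19, 2

-1 -2 -8 → sum -11
-2 -8 0 → sum -10
-8 0 -3 → sum -11
0 -3 3 → sum 0
-3 3 4 → sum 4
3 4 -2 → sum 5
4 -2 -9 → sum -7
-2 -9 -5 → sum -16
-9 -5 -5 → sum -19
-5 -5 12 → sum 2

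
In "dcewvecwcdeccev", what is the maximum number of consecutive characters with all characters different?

5

add d: [d] len 1
add c: [d, c] len 2
add e: [d, c, e] len 3
add w: [d, c, e, w] len 4
add v: [d, c, e, w, v] len 5
add e (repeat e, move left end past it): [w, v, e] len 3
add c: [w, v, e, c] len 4
add w (repeat w, move left end past it): [v, e, c, w] len 4
add c (repeat c, move left end past it): [w, c] len 2
add d: [w, c, d] len 3
add e: [w, c, d, e] len 4
add c (repeat c, move left end past it): [d, e, c] len 3
add c (repeat c, move left end past it): [c] len 1
add e: [c, e] len 2
add v: [c, e, v] len 3
Longest all-distinct length: 5.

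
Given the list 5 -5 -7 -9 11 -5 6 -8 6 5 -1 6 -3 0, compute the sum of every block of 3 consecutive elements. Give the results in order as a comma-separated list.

-7, -21, -5, -3, 12, -7, 4, 3, 10, 10, 2, 3

(5, -5, -7) → sum -7
(-5, -7, -9) → sum -21
(-7, -9, 11) → sum -5
(-9, 11, -5) → sum -3
(11, -5, 6) → sum 12
(-5, 6, -8) → sum -7
(6, -8, 6) → sum 4
(-8, 6, 5) → sum 3
(6, 5, -1) → sum 10
(5, -1, 6) → sum 10
(-1, 6, -3) → sum 2
(6, -3, 0) → sum 3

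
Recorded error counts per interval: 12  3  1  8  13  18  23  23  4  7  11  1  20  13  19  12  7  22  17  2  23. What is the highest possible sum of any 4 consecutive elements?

12 3 1 8 → sum 24
3 1 8 13 → sum 25
1 8 13 18 → sum 40
8 13 18 23 → sum 62
13 18 23 23 → sum 77
18 23 23 4 → sum 68
23 23 4 7 → sum 57
23 4 7 11 → sum 45
4 7 11 1 → sum 23
7 11 1 20 → sum 39
11 1 20 13 → sum 45
1 20 13 19 → sum 53
20 13 19 12 → sum 64
13 19 12 7 → sum 51
19 12 7 22 → sum 60
12 7 22 17 → sum 58
7 22 17 2 → sum 48
22 17 2 23 → sum 64
Highest of these is 77.

77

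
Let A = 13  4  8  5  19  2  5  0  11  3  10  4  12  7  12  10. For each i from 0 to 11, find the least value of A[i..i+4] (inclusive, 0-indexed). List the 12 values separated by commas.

4, 2, 2, 0, 0, 0, 0, 0, 3, 3, 4, 4

[13, 4, 8, 5, 19] → min 4
[4, 8, 5, 19, 2] → min 2
[8, 5, 19, 2, 5] → min 2
[5, 19, 2, 5, 0] → min 0
[19, 2, 5, 0, 11] → min 0
[2, 5, 0, 11, 3] → min 0
[5, 0, 11, 3, 10] → min 0
[0, 11, 3, 10, 4] → min 0
[11, 3, 10, 4, 12] → min 3
[3, 10, 4, 12, 7] → min 3
[10, 4, 12, 7, 12] → min 4
[4, 12, 7, 12, 10] → min 4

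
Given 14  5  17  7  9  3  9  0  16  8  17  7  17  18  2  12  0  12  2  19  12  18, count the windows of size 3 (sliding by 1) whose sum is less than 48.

19

[14, 5, 17] → sum 36  < 48 ✓
[5, 17, 7] → sum 29  < 48 ✓
[17, 7, 9] → sum 33  < 48 ✓
[7, 9, 3] → sum 19  < 48 ✓
[9, 3, 9] → sum 21  < 48 ✓
[3, 9, 0] → sum 12  < 48 ✓
[9, 0, 16] → sum 25  < 48 ✓
[0, 16, 8] → sum 24  < 48 ✓
[16, 8, 17] → sum 41  < 48 ✓
[8, 17, 7] → sum 32  < 48 ✓
[17, 7, 17] → sum 41  < 48 ✓
[7, 17, 18] → sum 42  < 48 ✓
[17, 18, 2] → sum 37  < 48 ✓
[18, 2, 12] → sum 32  < 48 ✓
[2, 12, 0] → sum 14  < 48 ✓
[12, 0, 12] → sum 24  < 48 ✓
[0, 12, 2] → sum 14  < 48 ✓
[12, 2, 19] → sum 33  < 48 ✓
[2, 19, 12] → sum 33  < 48 ✓
[19, 12, 18] → sum 49
19 windows satisfy the condition.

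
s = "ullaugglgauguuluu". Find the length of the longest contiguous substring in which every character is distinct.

[u] len 1
[u, l] len 2
[l] len 1
[l, a] len 2
[l, a, u] len 3
[l, a, u, g] len 4
[g] len 1
[g, l] len 2
[l, g] len 2
[l, g, a] len 3
[l, g, a, u] len 4
[a, u, g] len 3
[g, u] len 2
[u] len 1
[u, l] len 2
[l, u] len 2
[u] len 1
Longest all-distinct length: 4.

4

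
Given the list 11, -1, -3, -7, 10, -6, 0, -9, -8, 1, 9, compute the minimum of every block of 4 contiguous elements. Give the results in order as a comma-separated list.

11 -1 -3 -7 → min -7
-1 -3 -7 10 → min -7
-3 -7 10 -6 → min -7
-7 10 -6 0 → min -7
10 -6 0 -9 → min -9
-6 0 -9 -8 → min -9
0 -9 -8 1 → min -9
-9 -8 1 9 → min -9

-7, -7, -7, -7, -9, -9, -9, -9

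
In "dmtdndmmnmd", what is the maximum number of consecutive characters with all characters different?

[d] len 1
[d, m] len 2
[d, m, t] len 3
[m, t, d] len 3
[m, t, d, n] len 4
[n, d] len 2
[n, d, m] len 3
[m] len 1
[m, n] len 2
[n, m] len 2
[n, m, d] len 3
Longest all-distinct length: 4.

4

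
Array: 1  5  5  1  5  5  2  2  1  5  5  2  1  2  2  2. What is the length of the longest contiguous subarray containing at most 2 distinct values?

[1] 1 distinct, len 1
[1, 5] 2 distinct, len 2
[1, 5, 5] 2 distinct, len 3
[1, 5, 5, 1] 2 distinct, len 4
[1, 5, 5, 1, 5] 2 distinct, len 5
[1, 5, 5, 1, 5, 5] 2 distinct, len 6
[5, 5, 2] 2 distinct, len 3
[5, 5, 2, 2] 2 distinct, len 4
[2, 2, 1] 2 distinct, len 3
[1, 5] 2 distinct, len 2
[1, 5, 5] 2 distinct, len 3
[5, 5, 2] 2 distinct, len 3
[2, 1] 2 distinct, len 2
[2, 1, 2] 2 distinct, len 3
[2, 1, 2, 2] 2 distinct, len 4
[2, 1, 2, 2, 2] 2 distinct, len 5
Longest length with ≤2 distinct: 6.

6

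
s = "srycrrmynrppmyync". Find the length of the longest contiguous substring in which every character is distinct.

[s] len 1
[s, r] len 2
[s, r, y] len 3
[s, r, y, c] len 4
[y, c, r] len 3
[r] len 1
[r, m] len 2
[r, m, y] len 3
[r, m, y, n] len 4
[m, y, n, r] len 4
[m, y, n, r, p] len 5
[p] len 1
[p, m] len 2
[p, m, y] len 3
[y] len 1
[y, n] len 2
[y, n, c] len 3
Longest all-distinct length: 5.

5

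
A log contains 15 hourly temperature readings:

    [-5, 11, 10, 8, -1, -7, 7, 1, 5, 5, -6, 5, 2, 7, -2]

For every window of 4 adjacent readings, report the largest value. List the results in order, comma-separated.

Sliding a size-4 window across the 15 values:
-5 11 10 8 → max 11
11 10 8 -1 → max 11
10 8 -1 -7 → max 10
8 -1 -7 7 → max 8
-1 -7 7 1 → max 7
-7 7 1 5 → max 7
7 1 5 5 → max 7
1 5 5 -6 → max 5
5 5 -6 5 → max 5
5 -6 5 2 → max 5
-6 5 2 7 → max 7
5 2 7 -2 → max 7

11, 11, 10, 8, 7, 7, 7, 5, 5, 5, 7, 7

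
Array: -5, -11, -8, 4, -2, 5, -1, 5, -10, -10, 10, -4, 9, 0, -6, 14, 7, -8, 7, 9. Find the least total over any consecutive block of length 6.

-17

-5 -11 -8 4 -2 5 → sum -17
-11 -8 4 -2 5 -1 → sum -13
-8 4 -2 5 -1 5 → sum 3
4 -2 5 -1 5 -10 → sum 1
-2 5 -1 5 -10 -10 → sum -13
5 -1 5 -10 -10 10 → sum -1
-1 5 -10 -10 10 -4 → sum -10
5 -10 -10 10 -4 9 → sum 0
-10 -10 10 -4 9 0 → sum -5
-10 10 -4 9 0 -6 → sum -1
10 -4 9 0 -6 14 → sum 23
-4 9 0 -6 14 7 → sum 20
9 0 -6 14 7 -8 → sum 16
0 -6 14 7 -8 7 → sum 14
-6 14 7 -8 7 9 → sum 23
Least of these is -17.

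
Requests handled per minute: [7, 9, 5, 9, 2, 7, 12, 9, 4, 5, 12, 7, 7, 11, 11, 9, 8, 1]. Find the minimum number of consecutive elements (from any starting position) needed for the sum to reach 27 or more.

add 7: running sum 7 < 27
add 9: running sum 16 < 27
add 5: running sum 21 < 27
add 9: shortest ending here [7, 9, 5, 9] sum 30, len 4
add 2: shortest ending here [7, 9, 5, 9, 2] sum 32, len 5
add 7: shortest ending here [9, 5, 9, 2, 7] sum 32, len 5
add 12: shortest ending here [9, 2, 7, 12] sum 30, len 4
add 9: shortest ending here [7, 12, 9] sum 28, len 3
add 4: shortest ending here [7, 12, 9, 4] sum 32, len 4
add 5: shortest ending here [12, 9, 4, 5] sum 30, len 4
add 12: shortest ending here [9, 4, 5, 12] sum 30, len 4
add 7: shortest ending here [4, 5, 12, 7] sum 28, len 4
add 7: shortest ending here [5, 12, 7, 7] sum 31, len 4
add 11: shortest ending here [12, 7, 7, 11] sum 37, len 4
add 11: shortest ending here [7, 11, 11] sum 29, len 3
add 9: shortest ending here [11, 11, 9] sum 31, len 3
add 8: shortest ending here [11, 9, 8] sum 28, len 3
add 1: shortest ending here [11, 9, 8, 1] sum 29, len 4
Shortest qualifying length: 3.

3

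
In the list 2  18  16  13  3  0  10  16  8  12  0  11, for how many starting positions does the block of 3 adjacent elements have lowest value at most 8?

[2, 18, 16] → min 2  ≤ 8 ✓
[18, 16, 13] → min 13
[16, 13, 3] → min 3  ≤ 8 ✓
[13, 3, 0] → min 0  ≤ 8 ✓
[3, 0, 10] → min 0  ≤ 8 ✓
[0, 10, 16] → min 0  ≤ 8 ✓
[10, 16, 8] → min 8  ≤ 8 ✓
[16, 8, 12] → min 8  ≤ 8 ✓
[8, 12, 0] → min 0  ≤ 8 ✓
[12, 0, 11] → min 0  ≤ 8 ✓
9 windows satisfy the condition.

9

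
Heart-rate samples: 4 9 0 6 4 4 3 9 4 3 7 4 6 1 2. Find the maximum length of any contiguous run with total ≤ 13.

add 4: [4] sum 4, len 1
add 9: [4, 9] sum 13, len 2
add 0: [4, 9, 0] sum 13, len 3
add 6: [0, 6] sum 6, len 2
add 4: [0, 6, 4] sum 10, len 3
add 4: [4, 4] sum 8, len 2
add 3: [4, 4, 3] sum 11, len 3
add 9: [3, 9] sum 12, len 2
add 4: [9, 4] sum 13, len 2
add 3: [4, 3] sum 7, len 2
add 7: [3, 7] sum 10, len 2
add 4: [7, 4] sum 11, len 2
add 6: [4, 6] sum 10, len 2
add 1: [4, 6, 1] sum 11, len 3
add 2: [4, 6, 1, 2] sum 13, len 4
Longest length seen: 4.

4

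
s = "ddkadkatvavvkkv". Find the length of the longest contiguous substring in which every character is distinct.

add d: [d] len 1
add d (repeat d, move left end past it): [d] len 1
add k: [d, k] len 2
add a: [d, k, a] len 3
add d (repeat d, move left end past it): [k, a, d] len 3
add k (repeat k, move left end past it): [a, d, k] len 3
add a (repeat a, move left end past it): [d, k, a] len 3
add t: [d, k, a, t] len 4
add v: [d, k, a, t, v] len 5
add a (repeat a, move left end past it): [t, v, a] len 3
add v (repeat v, move left end past it): [a, v] len 2
add v (repeat v, move left end past it): [v] len 1
add k: [v, k] len 2
add k (repeat k, move left end past it): [k] len 1
add v: [k, v] len 2
Longest all-distinct length: 5.

5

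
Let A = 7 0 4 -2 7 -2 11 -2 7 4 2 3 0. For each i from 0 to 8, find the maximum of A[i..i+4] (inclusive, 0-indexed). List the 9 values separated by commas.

7, 7, 11, 11, 11, 11, 11, 7, 7

(7, 0, 4, -2, 7) → max 7
(0, 4, -2, 7, -2) → max 7
(4, -2, 7, -2, 11) → max 11
(-2, 7, -2, 11, -2) → max 11
(7, -2, 11, -2, 7) → max 11
(-2, 11, -2, 7, 4) → max 11
(11, -2, 7, 4, 2) → max 11
(-2, 7, 4, 2, 3) → max 7
(7, 4, 2, 3, 0) → max 7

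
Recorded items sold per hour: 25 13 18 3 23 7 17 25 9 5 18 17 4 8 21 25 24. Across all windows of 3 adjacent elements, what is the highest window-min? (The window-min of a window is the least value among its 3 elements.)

[25, 13, 18] → min 13
[13, 18, 3] → min 3
[18, 3, 23] → min 3
[3, 23, 7] → min 3
[23, 7, 17] → min 7
[7, 17, 25] → min 7
[17, 25, 9] → min 9
[25, 9, 5] → min 5
[9, 5, 18] → min 5
[5, 18, 17] → min 5
[18, 17, 4] → min 4
[17, 4, 8] → min 4
[4, 8, 21] → min 4
[8, 21, 25] → min 8
[21, 25, 24] → min 21
Highest of these is 21.

21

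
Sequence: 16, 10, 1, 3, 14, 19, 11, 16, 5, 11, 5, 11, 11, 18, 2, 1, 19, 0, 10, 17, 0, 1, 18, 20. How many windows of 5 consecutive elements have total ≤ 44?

6

(16, 10, 1, 3, 14) → sum 44  ≤ 44 ✓
(10, 1, 3, 14, 19) → sum 47
(1, 3, 14, 19, 11) → sum 48
(3, 14, 19, 11, 16) → sum 63
(14, 19, 11, 16, 5) → sum 65
(19, 11, 16, 5, 11) → sum 62
(11, 16, 5, 11, 5) → sum 48
(16, 5, 11, 5, 11) → sum 48
(5, 11, 5, 11, 11) → sum 43  ≤ 44 ✓
(11, 5, 11, 11, 18) → sum 56
(5, 11, 11, 18, 2) → sum 47
(11, 11, 18, 2, 1) → sum 43  ≤ 44 ✓
(11, 18, 2, 1, 19) → sum 51
(18, 2, 1, 19, 0) → sum 40  ≤ 44 ✓
(2, 1, 19, 0, 10) → sum 32  ≤ 44 ✓
(1, 19, 0, 10, 17) → sum 47
(19, 0, 10, 17, 0) → sum 46
(0, 10, 17, 0, 1) → sum 28  ≤ 44 ✓
(10, 17, 0, 1, 18) → sum 46
(17, 0, 1, 18, 20) → sum 56
6 windows satisfy the condition.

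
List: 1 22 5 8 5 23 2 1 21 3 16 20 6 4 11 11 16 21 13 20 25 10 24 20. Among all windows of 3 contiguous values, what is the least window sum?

18

(1, 22, 5) → sum 28
(22, 5, 8) → sum 35
(5, 8, 5) → sum 18
(8, 5, 23) → sum 36
(5, 23, 2) → sum 30
(23, 2, 1) → sum 26
(2, 1, 21) → sum 24
(1, 21, 3) → sum 25
(21, 3, 16) → sum 40
(3, 16, 20) → sum 39
(16, 20, 6) → sum 42
(20, 6, 4) → sum 30
(6, 4, 11) → sum 21
(4, 11, 11) → sum 26
(11, 11, 16) → sum 38
(11, 16, 21) → sum 48
(16, 21, 13) → sum 50
(21, 13, 20) → sum 54
(13, 20, 25) → sum 58
(20, 25, 10) → sum 55
(25, 10, 24) → sum 59
(10, 24, 20) → sum 54
Least of these is 18.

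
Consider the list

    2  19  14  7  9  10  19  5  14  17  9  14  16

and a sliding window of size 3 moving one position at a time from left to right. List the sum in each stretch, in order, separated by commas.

35, 40, 30, 26, 38, 34, 38, 36, 40, 40, 39

Sliding a size-3 window across the 13 values:
[2, 19, 14] → sum 35
[19, 14, 7] → sum 40
[14, 7, 9] → sum 30
[7, 9, 10] → sum 26
[9, 10, 19] → sum 38
[10, 19, 5] → sum 34
[19, 5, 14] → sum 38
[5, 14, 17] → sum 36
[14, 17, 9] → sum 40
[17, 9, 14] → sum 40
[9, 14, 16] → sum 39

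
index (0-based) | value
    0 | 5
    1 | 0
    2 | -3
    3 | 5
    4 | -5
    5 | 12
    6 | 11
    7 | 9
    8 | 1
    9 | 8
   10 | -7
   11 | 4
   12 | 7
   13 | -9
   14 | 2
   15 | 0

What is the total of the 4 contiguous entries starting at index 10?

Elements at indices 10..13: -7, 4, 7, -9
sum(-7, 4, 7, -9) = -5

-5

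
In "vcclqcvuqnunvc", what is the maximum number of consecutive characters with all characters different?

5

add v: [v] len 1
add c: [v, c] len 2
add c (repeat c, move left end past it): [c] len 1
add l: [c, l] len 2
add q: [c, l, q] len 3
add c (repeat c, move left end past it): [l, q, c] len 3
add v: [l, q, c, v] len 4
add u: [l, q, c, v, u] len 5
add q (repeat q, move left end past it): [c, v, u, q] len 4
add n: [c, v, u, q, n] len 5
add u (repeat u, move left end past it): [q, n, u] len 3
add n (repeat n, move left end past it): [u, n] len 2
add v: [u, n, v] len 3
add c: [u, n, v, c] len 4
Longest all-distinct length: 5.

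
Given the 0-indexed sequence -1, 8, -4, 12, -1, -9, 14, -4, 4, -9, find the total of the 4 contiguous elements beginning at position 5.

5

Elements at indices 5..8: -9, 14, -4, 4
sum(-9, 14, -4, 4) = 5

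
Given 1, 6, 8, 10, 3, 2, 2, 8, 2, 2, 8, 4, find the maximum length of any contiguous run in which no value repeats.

add 1: [1] len 1
add 6: [1, 6] len 2
add 8: [1, 6, 8] len 3
add 10: [1, 6, 8, 10] len 4
add 3: [1, 6, 8, 10, 3] len 5
add 2: [1, 6, 8, 10, 3, 2] len 6
add 2 (repeat 2, move left end past it): [2] len 1
add 8: [2, 8] len 2
add 2 (repeat 2, move left end past it): [8, 2] len 2
add 2 (repeat 2, move left end past it): [2] len 1
add 8: [2, 8] len 2
add 4: [2, 8, 4] len 3
Longest all-distinct length: 6.

6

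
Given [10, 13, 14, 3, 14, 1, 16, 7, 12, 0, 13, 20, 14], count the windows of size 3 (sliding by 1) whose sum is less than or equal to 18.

10 13 14 → sum 37
13 14 3 → sum 30
14 3 14 → sum 31
3 14 1 → sum 18  ≤ 18 ✓
14 1 16 → sum 31
1 16 7 → sum 24
16 7 12 → sum 35
7 12 0 → sum 19
12 0 13 → sum 25
0 13 20 → sum 33
13 20 14 → sum 47
1 window satisfy the condition.

1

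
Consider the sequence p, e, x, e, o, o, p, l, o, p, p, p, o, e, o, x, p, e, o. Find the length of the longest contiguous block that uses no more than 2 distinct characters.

5

add p: window [p] (1 distinct), len 1
add e: window [p, e] (2 distinct), len 2
add x: window [e, x] (2 distinct), len 2
add e: window [e, x, e] (2 distinct), len 3
add o: window [e, o] (2 distinct), len 2
add o: window [e, o, o] (2 distinct), len 3
add p: window [o, o, p] (2 distinct), len 3
add l: window [p, l] (2 distinct), len 2
add o: window [l, o] (2 distinct), len 2
add p: window [o, p] (2 distinct), len 2
add p: window [o, p, p] (2 distinct), len 3
add p: window [o, p, p, p] (2 distinct), len 4
add o: window [o, p, p, p, o] (2 distinct), len 5
add e: window [o, e] (2 distinct), len 2
add o: window [o, e, o] (2 distinct), len 3
add x: window [o, x] (2 distinct), len 2
add p: window [x, p] (2 distinct), len 2
add e: window [p, e] (2 distinct), len 2
add o: window [e, o] (2 distinct), len 2
Longest length with ≤2 distinct: 5.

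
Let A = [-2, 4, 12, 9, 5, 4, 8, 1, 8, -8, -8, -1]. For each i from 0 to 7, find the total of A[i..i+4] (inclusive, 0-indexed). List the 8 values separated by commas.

Sliding a size-5 window across the 12 values:
-2 4 12 9 5 → sum 28
4 12 9 5 4 → sum 34
12 9 5 4 8 → sum 38
9 5 4 8 1 → sum 27
5 4 8 1 8 → sum 26
4 8 1 8 -8 → sum 13
8 1 8 -8 -8 → sum 1
1 8 -8 -8 -1 → sum -8

28, 34, 38, 27, 26, 13, 1, -8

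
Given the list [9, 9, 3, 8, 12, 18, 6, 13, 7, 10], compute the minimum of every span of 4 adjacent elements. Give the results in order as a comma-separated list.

3, 3, 3, 6, 6, 6, 6

Sliding a size-4 window across the 10 values:
[9, 9, 3, 8] → min 3
[9, 3, 8, 12] → min 3
[3, 8, 12, 18] → min 3
[8, 12, 18, 6] → min 6
[12, 18, 6, 13] → min 6
[18, 6, 13, 7] → min 6
[6, 13, 7, 10] → min 6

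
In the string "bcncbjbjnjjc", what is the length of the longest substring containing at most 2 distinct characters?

add b: window [b] (1 distinct), len 1
add c: window [b, c] (2 distinct), len 2
add n: window [c, n] (2 distinct), len 2
add c: window [c, n, c] (2 distinct), len 3
add b: window [c, b] (2 distinct), len 2
add j: window [b, j] (2 distinct), len 2
add b: window [b, j, b] (2 distinct), len 3
add j: window [b, j, b, j] (2 distinct), len 4
add n: window [j, n] (2 distinct), len 2
add j: window [j, n, j] (2 distinct), len 3
add j: window [j, n, j, j] (2 distinct), len 4
add c: window [j, j, c] (2 distinct), len 3
Longest length with ≤2 distinct: 4.

4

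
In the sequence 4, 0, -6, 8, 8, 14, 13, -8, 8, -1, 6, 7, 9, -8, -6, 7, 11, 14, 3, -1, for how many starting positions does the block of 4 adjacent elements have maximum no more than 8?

(4, 0, -6, 8) → max 8  ≤ 8 ✓
(0, -6, 8, 8) → max 8  ≤ 8 ✓
(-6, 8, 8, 14) → max 14
(8, 8, 14, 13) → max 14
(8, 14, 13, -8) → max 14
(14, 13, -8, 8) → max 14
(13, -8, 8, -1) → max 13
(-8, 8, -1, 6) → max 8  ≤ 8 ✓
(8, -1, 6, 7) → max 8  ≤ 8 ✓
(-1, 6, 7, 9) → max 9
(6, 7, 9, -8) → max 9
(7, 9, -8, -6) → max 9
(9, -8, -6, 7) → max 9
(-8, -6, 7, 11) → max 11
(-6, 7, 11, 14) → max 14
(7, 11, 14, 3) → max 14
(11, 14, 3, -1) → max 14
4 windows satisfy the condition.

4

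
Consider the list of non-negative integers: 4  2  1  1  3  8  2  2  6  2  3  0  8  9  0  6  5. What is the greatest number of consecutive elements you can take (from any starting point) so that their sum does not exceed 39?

12

→ 4: sum 4, len 1
→ 2: sum 6, len 2
→ 1: sum 7, len 3
→ 1: sum 8, len 4
→ 3: sum 11, len 5
→ 8: sum 19, len 6
→ 2: sum 21, len 7
→ 2: sum 23, len 8
→ 6: sum 29, len 9
→ 2: sum 31, len 10
→ 3: sum 34, len 11
→ 0: sum 34, len 12
→ 8 (dropped 4): sum 38, len 12
→ 9 (dropped 2, 1, 1, 3, 8): sum 32, len 8
→ 0: sum 32, len 9
→ 6: sum 38, len 10
→ 5 (dropped 2, 2): sum 39, len 9
Longest length seen: 12.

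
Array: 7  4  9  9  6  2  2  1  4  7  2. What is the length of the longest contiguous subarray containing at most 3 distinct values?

5

Extend right; when distinct count exceeds 3, shrink from the left:
add 7: window [7] (1 distinct), len 1
add 4: window [7, 4] (2 distinct), len 2
add 9: window [7, 4, 9] (3 distinct), len 3
add 9: window [7, 4, 9, 9] (3 distinct), len 4
add 6: window [4, 9, 9, 6] (3 distinct), len 4
add 2: window [9, 9, 6, 2] (3 distinct), len 4
add 2: window [9, 9, 6, 2, 2] (3 distinct), len 5
add 1: window [6, 2, 2, 1] (3 distinct), len 4
add 4: window [2, 2, 1, 4] (3 distinct), len 4
add 7: window [1, 4, 7] (3 distinct), len 3
add 2: window [4, 7, 2] (3 distinct), len 3
Longest length with ≤3 distinct: 5.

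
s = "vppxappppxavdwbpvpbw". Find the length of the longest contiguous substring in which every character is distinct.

[v] len 1
[v, p] len 2
[p] len 1
[p, x] len 2
[p, x, a] len 3
[x, a, p] len 3
[p] len 1
[p] len 1
[p] len 1
[p, x] len 2
[p, x, a] len 3
[p, x, a, v] len 4
[p, x, a, v, d] len 5
[p, x, a, v, d, w] len 6
[p, x, a, v, d, w, b] len 7
[x, a, v, d, w, b, p] len 7
[d, w, b, p, v] len 5
[v, p] len 2
[v, p, b] len 3
[v, p, b, w] len 4
Longest all-distinct length: 7.

7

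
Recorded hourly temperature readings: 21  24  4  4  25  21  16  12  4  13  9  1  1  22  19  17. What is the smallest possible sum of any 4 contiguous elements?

[21, 24, 4, 4] → sum 53
[24, 4, 4, 25] → sum 57
[4, 4, 25, 21] → sum 54
[4, 25, 21, 16] → sum 66
[25, 21, 16, 12] → sum 74
[21, 16, 12, 4] → sum 53
[16, 12, 4, 13] → sum 45
[12, 4, 13, 9] → sum 38
[4, 13, 9, 1] → sum 27
[13, 9, 1, 1] → sum 24
[9, 1, 1, 22] → sum 33
[1, 1, 22, 19] → sum 43
[1, 22, 19, 17] → sum 59
Smallest of these is 24.

24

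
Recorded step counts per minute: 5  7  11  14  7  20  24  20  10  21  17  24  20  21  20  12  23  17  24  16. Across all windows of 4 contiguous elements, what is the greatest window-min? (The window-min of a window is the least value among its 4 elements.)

(5, 7, 11, 14) → min 5
(7, 11, 14, 7) → min 7
(11, 14, 7, 20) → min 7
(14, 7, 20, 24) → min 7
(7, 20, 24, 20) → min 7
(20, 24, 20, 10) → min 10
(24, 20, 10, 21) → min 10
(20, 10, 21, 17) → min 10
(10, 21, 17, 24) → min 10
(21, 17, 24, 20) → min 17
(17, 24, 20, 21) → min 17
(24, 20, 21, 20) → min 20
(20, 21, 20, 12) → min 12
(21, 20, 12, 23) → min 12
(20, 12, 23, 17) → min 12
(12, 23, 17, 24) → min 12
(23, 17, 24, 16) → min 16
Greatest of these is 20.

20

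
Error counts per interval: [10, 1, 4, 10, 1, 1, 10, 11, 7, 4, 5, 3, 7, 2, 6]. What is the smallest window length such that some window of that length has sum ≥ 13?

Extend right; whenever the sum reaches 13, record the length and shrink from the left:
add 10: running sum 10 < 13
add 1: running sum 11 < 13
end 2: [10, 1, 4] sum 15, len 3
end 3: [4, 10] sum 14, len 2
end 4: [4, 10, 1] sum 15, len 3
end 5: [4, 10, 1, 1] sum 16, len 4
end 6: [10, 1, 1, 10] sum 22, len 4
end 7: [10, 11] sum 21, len 2
end 8: [11, 7] sum 18, len 2
end 9: [11, 7, 4] sum 22, len 3
end 10: [7, 4, 5] sum 16, len 3
end 11: [7, 4, 5, 3] sum 19, len 4
end 12: [5, 3, 7] sum 15, len 3
end 13: [5, 3, 7, 2] sum 17, len 4
end 14: [7, 2, 6] sum 15, len 3
Shortest qualifying length: 2.

2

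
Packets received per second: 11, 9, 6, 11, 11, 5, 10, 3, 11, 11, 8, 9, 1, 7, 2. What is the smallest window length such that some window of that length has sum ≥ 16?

add 11: running sum 11 < 16
add 9: shortest ending here [11, 9] sum 20, len 2
add 6: shortest ending here [11, 9, 6] sum 26, len 3
add 11: shortest ending here [6, 11] sum 17, len 2
add 11: shortest ending here [11, 11] sum 22, len 2
add 5: shortest ending here [11, 5] sum 16, len 2
add 10: shortest ending here [11, 5, 10] sum 26, len 3
add 3: shortest ending here [5, 10, 3] sum 18, len 3
add 11: shortest ending here [10, 3, 11] sum 24, len 3
add 11: shortest ending here [11, 11] sum 22, len 2
add 8: shortest ending here [11, 8] sum 19, len 2
add 9: shortest ending here [8, 9] sum 17, len 2
add 1: shortest ending here [8, 9, 1] sum 18, len 3
add 7: shortest ending here [9, 1, 7] sum 17, len 3
add 2: shortest ending here [9, 1, 7, 2] sum 19, len 4
Shortest qualifying length: 2.

2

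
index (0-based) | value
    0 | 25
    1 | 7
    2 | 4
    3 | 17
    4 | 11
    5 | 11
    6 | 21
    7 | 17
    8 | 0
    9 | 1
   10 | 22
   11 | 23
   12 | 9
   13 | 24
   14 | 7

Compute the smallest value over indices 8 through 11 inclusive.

Elements at indices 8..11: 0, 1, 22, 23
min(0, 1, 22, 23) = 0

0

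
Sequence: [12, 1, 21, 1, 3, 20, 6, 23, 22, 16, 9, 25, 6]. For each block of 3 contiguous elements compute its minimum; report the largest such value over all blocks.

Each size-3 window and its min:
[12, 1, 21] → min 1
[1, 21, 1] → min 1
[21, 1, 3] → min 1
[1, 3, 20] → min 1
[3, 20, 6] → min 3
[20, 6, 23] → min 6
[6, 23, 22] → min 6
[23, 22, 16] → min 16
[22, 16, 9] → min 9
[16, 9, 25] → min 9
[9, 25, 6] → min 6
Largest of these is 16.

16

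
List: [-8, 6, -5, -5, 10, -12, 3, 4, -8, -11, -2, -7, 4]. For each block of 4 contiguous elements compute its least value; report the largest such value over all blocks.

-5

Window mins for each of the 10 positions:
(-8, 6, -5, -5) → min -8
(6, -5, -5, 10) → min -5
(-5, -5, 10, -12) → min -12
(-5, 10, -12, 3) → min -12
(10, -12, 3, 4) → min -12
(-12, 3, 4, -8) → min -12
(3, 4, -8, -11) → min -11
(4, -8, -11, -2) → min -11
(-8, -11, -2, -7) → min -11
(-11, -2, -7, 4) → min -11
Largest of these is -5.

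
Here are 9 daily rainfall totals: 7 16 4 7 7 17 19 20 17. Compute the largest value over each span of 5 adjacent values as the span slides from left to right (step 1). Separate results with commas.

Sliding a size-5 window across the 9 values:
[7, 16, 4, 7, 7] → max 16
[16, 4, 7, 7, 17] → max 17
[4, 7, 7, 17, 19] → max 19
[7, 7, 17, 19, 20] → max 20
[7, 17, 19, 20, 17] → max 20

16, 17, 19, 20, 20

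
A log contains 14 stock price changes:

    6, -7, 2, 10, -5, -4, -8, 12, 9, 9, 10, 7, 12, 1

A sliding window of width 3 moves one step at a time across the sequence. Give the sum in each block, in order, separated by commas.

6 -7 2 → sum 1
-7 2 10 → sum 5
2 10 -5 → sum 7
10 -5 -4 → sum 1
-5 -4 -8 → sum -17
-4 -8 12 → sum 0
-8 12 9 → sum 13
12 9 9 → sum 30
9 9 10 → sum 28
9 10 7 → sum 26
10 7 12 → sum 29
7 12 1 → sum 20

1, 5, 7, 1, -17, 0, 13, 30, 28, 26, 29, 20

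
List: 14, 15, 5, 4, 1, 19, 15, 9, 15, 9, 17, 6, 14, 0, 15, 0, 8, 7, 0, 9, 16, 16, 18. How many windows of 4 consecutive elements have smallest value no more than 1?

13

[14, 15, 5, 4] → min 4
[15, 5, 4, 1] → min 1  ≤ 1 ✓
[5, 4, 1, 19] → min 1  ≤ 1 ✓
[4, 1, 19, 15] → min 1  ≤ 1 ✓
[1, 19, 15, 9] → min 1  ≤ 1 ✓
[19, 15, 9, 15] → min 9
[15, 9, 15, 9] → min 9
[9, 15, 9, 17] → min 9
[15, 9, 17, 6] → min 6
[9, 17, 6, 14] → min 6
[17, 6, 14, 0] → min 0  ≤ 1 ✓
[6, 14, 0, 15] → min 0  ≤ 1 ✓
[14, 0, 15, 0] → min 0  ≤ 1 ✓
[0, 15, 0, 8] → min 0  ≤ 1 ✓
[15, 0, 8, 7] → min 0  ≤ 1 ✓
[0, 8, 7, 0] → min 0  ≤ 1 ✓
[8, 7, 0, 9] → min 0  ≤ 1 ✓
[7, 0, 9, 16] → min 0  ≤ 1 ✓
[0, 9, 16, 16] → min 0  ≤ 1 ✓
[9, 16, 16, 18] → min 9
13 windows satisfy the condition.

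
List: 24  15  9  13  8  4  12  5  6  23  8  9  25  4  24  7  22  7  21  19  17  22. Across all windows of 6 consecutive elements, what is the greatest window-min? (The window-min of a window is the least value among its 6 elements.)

(24, 15, 9, 13, 8, 4) → min 4
(15, 9, 13, 8, 4, 12) → min 4
(9, 13, 8, 4, 12, 5) → min 4
(13, 8, 4, 12, 5, 6) → min 4
(8, 4, 12, 5, 6, 23) → min 4
(4, 12, 5, 6, 23, 8) → min 4
(12, 5, 6, 23, 8, 9) → min 5
(5, 6, 23, 8, 9, 25) → min 5
(6, 23, 8, 9, 25, 4) → min 4
(23, 8, 9, 25, 4, 24) → min 4
(8, 9, 25, 4, 24, 7) → min 4
(9, 25, 4, 24, 7, 22) → min 4
(25, 4, 24, 7, 22, 7) → min 4
(4, 24, 7, 22, 7, 21) → min 4
(24, 7, 22, 7, 21, 19) → min 7
(7, 22, 7, 21, 19, 17) → min 7
(22, 7, 21, 19, 17, 22) → min 7
Greatest of these is 7.

7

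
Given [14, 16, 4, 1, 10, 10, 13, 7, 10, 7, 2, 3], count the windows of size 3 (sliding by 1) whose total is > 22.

5

14 16 4 → sum 34  > 22 ✓
16 4 1 → sum 21
4 1 10 → sum 15
1 10 10 → sum 21
10 10 13 → sum 33  > 22 ✓
10 13 7 → sum 30  > 22 ✓
13 7 10 → sum 30  > 22 ✓
7 10 7 → sum 24  > 22 ✓
10 7 2 → sum 19
7 2 3 → sum 12
5 windows satisfy the condition.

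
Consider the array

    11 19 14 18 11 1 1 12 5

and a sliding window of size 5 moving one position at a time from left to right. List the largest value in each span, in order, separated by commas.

11 19 14 18 11 → max 19
19 14 18 11 1 → max 19
14 18 11 1 1 → max 18
18 11 1 1 12 → max 18
11 1 1 12 5 → max 12

19, 19, 18, 18, 12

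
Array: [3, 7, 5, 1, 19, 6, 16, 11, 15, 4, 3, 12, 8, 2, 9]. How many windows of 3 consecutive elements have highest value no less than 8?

[3, 7, 5] → max 7
[7, 5, 1] → max 7
[5, 1, 19] → max 19  ≥ 8 ✓
[1, 19, 6] → max 19  ≥ 8 ✓
[19, 6, 16] → max 19  ≥ 8 ✓
[6, 16, 11] → max 16  ≥ 8 ✓
[16, 11, 15] → max 16  ≥ 8 ✓
[11, 15, 4] → max 15  ≥ 8 ✓
[15, 4, 3] → max 15  ≥ 8 ✓
[4, 3, 12] → max 12  ≥ 8 ✓
[3, 12, 8] → max 12  ≥ 8 ✓
[12, 8, 2] → max 12  ≥ 8 ✓
[8, 2, 9] → max 9  ≥ 8 ✓
11 windows satisfy the condition.

11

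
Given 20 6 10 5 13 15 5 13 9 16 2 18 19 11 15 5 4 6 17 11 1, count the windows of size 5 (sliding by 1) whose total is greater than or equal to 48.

12

20 6 10 5 13 → sum 54  ≥ 48 ✓
6 10 5 13 15 → sum 49  ≥ 48 ✓
10 5 13 15 5 → sum 48  ≥ 48 ✓
5 13 15 5 13 → sum 51  ≥ 48 ✓
13 15 5 13 9 → sum 55  ≥ 48 ✓
15 5 13 9 16 → sum 58  ≥ 48 ✓
5 13 9 16 2 → sum 45
13 9 16 2 18 → sum 58  ≥ 48 ✓
9 16 2 18 19 → sum 64  ≥ 48 ✓
16 2 18 19 11 → sum 66  ≥ 48 ✓
2 18 19 11 15 → sum 65  ≥ 48 ✓
18 19 11 15 5 → sum 68  ≥ 48 ✓
19 11 15 5 4 → sum 54  ≥ 48 ✓
11 15 5 4 6 → sum 41
15 5 4 6 17 → sum 47
5 4 6 17 11 → sum 43
4 6 17 11 1 → sum 39
12 windows satisfy the condition.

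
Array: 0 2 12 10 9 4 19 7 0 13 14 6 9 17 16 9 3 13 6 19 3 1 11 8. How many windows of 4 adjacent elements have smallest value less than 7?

0 2 12 10 → min 0  < 7 ✓
2 12 10 9 → min 2  < 7 ✓
12 10 9 4 → min 4  < 7 ✓
10 9 4 19 → min 4  < 7 ✓
9 4 19 7 → min 4  < 7 ✓
4 19 7 0 → min 0  < 7 ✓
19 7 0 13 → min 0  < 7 ✓
7 0 13 14 → min 0  < 7 ✓
0 13 14 6 → min 0  < 7 ✓
13 14 6 9 → min 6  < 7 ✓
14 6 9 17 → min 6  < 7 ✓
6 9 17 16 → min 6  < 7 ✓
9 17 16 9 → min 9
17 16 9 3 → min 3  < 7 ✓
16 9 3 13 → min 3  < 7 ✓
9 3 13 6 → min 3  < 7 ✓
3 13 6 19 → min 3  < 7 ✓
13 6 19 3 → min 3  < 7 ✓
6 19 3 1 → min 1  < 7 ✓
19 3 1 11 → min 1  < 7 ✓
3 1 11 8 → min 1  < 7 ✓
20 windows satisfy the condition.

20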